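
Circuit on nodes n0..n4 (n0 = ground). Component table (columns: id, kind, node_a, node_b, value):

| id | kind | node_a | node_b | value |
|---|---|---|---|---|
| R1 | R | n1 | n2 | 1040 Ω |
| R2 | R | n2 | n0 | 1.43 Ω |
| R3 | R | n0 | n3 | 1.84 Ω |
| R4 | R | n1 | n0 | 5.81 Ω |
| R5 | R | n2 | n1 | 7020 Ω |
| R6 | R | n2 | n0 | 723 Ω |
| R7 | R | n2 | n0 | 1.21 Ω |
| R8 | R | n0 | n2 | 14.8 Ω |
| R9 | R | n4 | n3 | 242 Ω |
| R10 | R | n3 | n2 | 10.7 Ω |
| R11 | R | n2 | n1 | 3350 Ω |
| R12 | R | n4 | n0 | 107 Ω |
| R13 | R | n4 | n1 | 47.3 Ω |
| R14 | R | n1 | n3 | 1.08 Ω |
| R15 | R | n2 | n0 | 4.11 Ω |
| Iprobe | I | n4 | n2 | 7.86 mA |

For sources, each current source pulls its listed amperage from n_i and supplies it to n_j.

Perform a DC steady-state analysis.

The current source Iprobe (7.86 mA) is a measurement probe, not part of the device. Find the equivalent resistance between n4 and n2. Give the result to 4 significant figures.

R_eq = 30.17 Ω

Apply KCL at each of the 4 non-ground nodes and solve the resulting linear system.
Node n1: branches {R1, R4, R5, R11, R13, R14} → V_1 = -0.009224
Node n2: branches {R1, R2, R5, R6, R7, R8, R10, R11, R15, Iprobe} → V_2 = 0.003777
Node n3: branches {R3, R9, R10, R14} → V_3 = -0.005841
Node n4: branches {R9, R12, R13, Iprobe} → V_4 = -0.2334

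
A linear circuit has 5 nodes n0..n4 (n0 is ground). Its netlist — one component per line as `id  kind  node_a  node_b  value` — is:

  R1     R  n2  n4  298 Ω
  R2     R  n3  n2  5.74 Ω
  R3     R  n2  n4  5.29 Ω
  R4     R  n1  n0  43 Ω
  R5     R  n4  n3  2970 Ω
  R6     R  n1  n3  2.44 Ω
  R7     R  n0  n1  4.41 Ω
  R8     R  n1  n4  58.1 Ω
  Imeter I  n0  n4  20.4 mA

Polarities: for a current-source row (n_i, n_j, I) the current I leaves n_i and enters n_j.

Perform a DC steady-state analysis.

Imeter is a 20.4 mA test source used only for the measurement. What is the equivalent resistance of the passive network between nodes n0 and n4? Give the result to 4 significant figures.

R_eq = 14.85 Ω

Element admittances at DC:
  Y(R1) = 0.003356 S between n2,n4
  Y(R2) = 0.1742 S between n3,n2
  Y(R3) = 0.1890 S between n2,n4
  Y(R4) = 0.02326 S between n1,n0
  Y(R5) = 0.0003367 S between n4,n3
  Y(R6) = 0.4098 S between n1,n3
  Y(R7) = 0.2268 S between n0,n1
  Y(R8) = 0.01721 S between n1,n4
  Imeter: injects 0.0204 A into n4 (from n0)
Assemble and solve the 4×4 MNA system:
  V(n1)=0.08160  V(n2)=0.2170  V(n3)=0.1221  V(n4)=0.3029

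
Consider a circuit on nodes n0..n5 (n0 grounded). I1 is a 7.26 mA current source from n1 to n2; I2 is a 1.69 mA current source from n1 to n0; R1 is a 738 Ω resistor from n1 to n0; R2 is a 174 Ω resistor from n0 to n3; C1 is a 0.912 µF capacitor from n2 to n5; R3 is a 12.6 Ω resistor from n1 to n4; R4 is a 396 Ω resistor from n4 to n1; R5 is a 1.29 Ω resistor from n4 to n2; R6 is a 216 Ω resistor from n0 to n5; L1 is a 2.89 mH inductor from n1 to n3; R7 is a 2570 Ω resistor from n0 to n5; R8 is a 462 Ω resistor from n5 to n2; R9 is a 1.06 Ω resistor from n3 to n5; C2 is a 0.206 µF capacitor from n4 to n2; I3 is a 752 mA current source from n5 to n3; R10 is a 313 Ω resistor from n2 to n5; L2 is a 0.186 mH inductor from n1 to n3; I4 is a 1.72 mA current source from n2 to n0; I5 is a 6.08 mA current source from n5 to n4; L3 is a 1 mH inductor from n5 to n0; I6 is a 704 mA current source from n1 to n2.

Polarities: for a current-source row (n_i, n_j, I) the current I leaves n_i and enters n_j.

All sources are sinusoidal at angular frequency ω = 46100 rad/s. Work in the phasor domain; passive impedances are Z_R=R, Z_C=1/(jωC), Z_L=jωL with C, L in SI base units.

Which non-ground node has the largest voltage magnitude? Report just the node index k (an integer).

2

Element admittances at ω=46100 rad/s:
  I1: injects 0.00726 A into n2 (from n1)
  I2: injects 0.00169 A into n0 (from n1)
  Y(R1) = 0.001355+0.000j S between n1,n0
  Y(R2) = 0.005747+0.000j S between n0,n3
  Y(C1) = 0.000+0.04204j S between n2,n5
  Y(R3) = 0.07937+0.000j S between n1,n4
  Y(R4) = 0.002525+0.000j S between n4,n1
  Y(R5) = 0.7752+0.000j S between n4,n2
  Y(R6) = 0.004630+0.000j S between n0,n5
  Y(L1) = 0.000-0.007506j S between n1,n3
  Y(R7) = 0.0003891+0.000j S between n0,n5
  Y(R8) = 0.002165+0.000j S between n5,n2
  Y(R9) = 0.9434+0.000j S between n3,n5
  Y(C2) = 0.000+0.009497j S between n4,n2
  I3: injects 0.752 A into n3 (from n5)
  Y(R10) = 0.003195+0.000j S between n2,n5
  Y(L2) = 0.000-0.1166j S between n1,n3
  I4: injects 0.00172 A into n0 (from n2)
  I5: injects 0.00608 A into n4 (from n5)
  Y(L3) = 0.000-0.02169j S between n5,n0
  I6: injects 0.704 A into n2 (from n1)
Assemble and solve the 5×5 MNA system:
  V(n1)=2.377-3.243j  V(n2)=7.488-7.217j  V(n3)=0.04467-0.5298j  V(n4)=7.011-6.832j  V(n5)=-0.3952-0.2261j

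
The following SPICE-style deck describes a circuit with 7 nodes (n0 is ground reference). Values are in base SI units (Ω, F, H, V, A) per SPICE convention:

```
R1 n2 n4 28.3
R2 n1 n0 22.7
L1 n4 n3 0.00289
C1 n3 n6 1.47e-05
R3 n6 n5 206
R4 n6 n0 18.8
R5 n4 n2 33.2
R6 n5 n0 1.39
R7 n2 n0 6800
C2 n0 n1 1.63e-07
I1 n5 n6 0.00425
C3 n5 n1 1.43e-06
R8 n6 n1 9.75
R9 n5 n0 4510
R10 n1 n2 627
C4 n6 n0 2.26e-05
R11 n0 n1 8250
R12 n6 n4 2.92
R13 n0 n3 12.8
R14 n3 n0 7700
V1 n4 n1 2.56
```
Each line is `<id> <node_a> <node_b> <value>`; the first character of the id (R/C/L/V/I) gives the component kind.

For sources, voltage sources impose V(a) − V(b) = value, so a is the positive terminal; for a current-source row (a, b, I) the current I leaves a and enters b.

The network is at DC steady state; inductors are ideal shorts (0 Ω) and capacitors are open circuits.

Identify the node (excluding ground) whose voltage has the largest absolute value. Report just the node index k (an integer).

Apply KCL at each of the 6 non-ground nodes and solve the resulting linear system.
Node n1: branches {R2, C2, C3, R8, R10, R11, V1} → V_1 = -1.714
Node n2: branches {R1, R5, R7, R10} → V_2 = 0.7833
Node n3: branches {L1, C1, R13, R14} → V_3 = 0.8459
Node n4: branches {R1, L1, R5, R12, V1} → V_4 = 0.8459
Node n5: branches {R3, R6, I1, C3, R9} → V_5 = -0.004293
Node n6: branches {C1, R3, R4, I1, R8, C4, R12} → V_6 = 0.2348
Source currents: i(L1)=0.06620, i(V1)=-0.2796

1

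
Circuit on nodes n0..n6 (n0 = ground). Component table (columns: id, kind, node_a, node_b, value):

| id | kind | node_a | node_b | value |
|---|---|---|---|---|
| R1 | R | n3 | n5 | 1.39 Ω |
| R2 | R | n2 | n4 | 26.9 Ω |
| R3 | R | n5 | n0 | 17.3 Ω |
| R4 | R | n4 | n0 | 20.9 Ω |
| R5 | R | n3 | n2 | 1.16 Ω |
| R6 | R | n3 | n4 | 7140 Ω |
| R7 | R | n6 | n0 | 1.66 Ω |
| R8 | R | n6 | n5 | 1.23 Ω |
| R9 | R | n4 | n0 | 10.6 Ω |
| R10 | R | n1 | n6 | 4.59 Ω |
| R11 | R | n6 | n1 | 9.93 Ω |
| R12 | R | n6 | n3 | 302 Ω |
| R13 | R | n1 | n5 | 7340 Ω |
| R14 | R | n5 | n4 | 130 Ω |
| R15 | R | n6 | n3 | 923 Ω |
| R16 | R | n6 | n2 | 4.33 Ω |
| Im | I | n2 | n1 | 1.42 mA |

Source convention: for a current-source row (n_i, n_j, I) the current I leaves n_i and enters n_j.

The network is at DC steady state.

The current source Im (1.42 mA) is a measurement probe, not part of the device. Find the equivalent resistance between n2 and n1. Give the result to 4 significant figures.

R_eq = 5.025 Ω

Element admittances at DC:
  Y(R1) = 0.7194 S between n3,n5
  Y(R2) = 0.03717 S between n2,n4
  Y(R3) = 0.05780 S between n5,n0
  Y(R4) = 0.04785 S between n4,n0
  Y(R5) = 0.8621 S between n3,n2
  Y(R6) = 0.0001401 S between n3,n4
  Y(R7) = 0.6024 S between n6,n0
  Y(R8) = 0.8130 S between n6,n5
  Y(R9) = 0.09434 S between n4,n0
  Y(R10) = 0.2179 S between n1,n6
  Y(R11) = 0.1007 S between n6,n1
  Y(R12) = 0.003311 S between n6,n3
  Y(R13) = 0.0001362 S between n1,n5
  Y(R14) = 0.007692 S between n5,n4
  Y(R15) = 0.001083 S between n6,n3
  Y(R16) = 0.2309 S between n6,n2
  Im: injects 0.00142 A into n1 (from n2)
Assemble and solve the 6×6 MNA system:
  V(n1)=0.004641  V(n2)=-0.002495  V(n3)=-0.001651  V(n4)=-0.0005234  V(n5)=-0.0006506  V(n6)=0.0001860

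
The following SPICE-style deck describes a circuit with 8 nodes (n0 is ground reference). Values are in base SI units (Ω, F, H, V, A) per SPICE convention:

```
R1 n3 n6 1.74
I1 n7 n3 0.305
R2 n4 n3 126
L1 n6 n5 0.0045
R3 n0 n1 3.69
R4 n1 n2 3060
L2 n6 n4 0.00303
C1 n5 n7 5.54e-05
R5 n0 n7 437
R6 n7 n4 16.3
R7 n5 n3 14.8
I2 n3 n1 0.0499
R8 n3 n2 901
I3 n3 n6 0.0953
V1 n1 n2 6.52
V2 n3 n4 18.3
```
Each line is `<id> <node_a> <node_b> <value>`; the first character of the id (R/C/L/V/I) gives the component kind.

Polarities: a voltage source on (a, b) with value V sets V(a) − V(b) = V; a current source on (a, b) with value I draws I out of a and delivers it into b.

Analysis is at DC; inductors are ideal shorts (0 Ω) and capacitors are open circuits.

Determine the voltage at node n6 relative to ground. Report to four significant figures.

MNA unknowns: 7 node voltages V₁..V_7 plus 4 source currents (L1, L2, V1, V2)
R1: Y=0.5747 on G[3,6]
I1: z[7]−=0.305, z[3]+=0.305
R2: Y=0.007937 on G[4,3]
L1: row V6−V5=0, i_L1 at 6,5
R3: Y=0.2710 on G[0,1]
R4: Y=0.0003268 on G[1,2]
L2: row V6−V4=0, i_L2 at 6,4
C1: Y=0.000 on G[5,7]
R5: Y=0.002288 on G[0,7]
R6: Y=0.06135 on G[7,4]
R7: Y=0.06757 on G[5,3]
I2: z[3]−=0.0499, z[1]+=0.0499
R8: Y=0.001110 on G[3,2]
I3: z[3]−=0.0953, z[6]+=0.0953
V1: row V1−V2=6.52, i_V1 at 1,2
V2: row V3−V4=18.3, i_V2 at 3,4
solve → V1=0.2031, V2=-6.317, V3=-1.681, V4=-19.98, V5=-19.98, V6=-19.98, V7=-24.05
aux → i_L1=-1.236, i_L2=11.85, i_V1=-0.007276, i_V2=-11.74

-19.98 V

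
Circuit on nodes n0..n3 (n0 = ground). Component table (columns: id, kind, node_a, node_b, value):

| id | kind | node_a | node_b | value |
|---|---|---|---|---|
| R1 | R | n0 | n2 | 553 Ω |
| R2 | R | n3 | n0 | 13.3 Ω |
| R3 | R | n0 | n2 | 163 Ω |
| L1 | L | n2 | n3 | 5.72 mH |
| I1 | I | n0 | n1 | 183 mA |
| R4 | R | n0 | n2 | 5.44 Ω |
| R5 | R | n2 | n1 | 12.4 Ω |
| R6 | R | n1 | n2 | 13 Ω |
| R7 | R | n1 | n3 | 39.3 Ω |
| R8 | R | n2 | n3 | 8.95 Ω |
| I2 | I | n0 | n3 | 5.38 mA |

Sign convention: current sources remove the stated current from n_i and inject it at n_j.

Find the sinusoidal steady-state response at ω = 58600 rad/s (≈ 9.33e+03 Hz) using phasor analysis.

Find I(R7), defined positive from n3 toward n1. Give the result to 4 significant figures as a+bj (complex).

MNA unknowns: 3 node voltages V₁..V_3
R1: Y=0.001808+0.000j on G[0,2]
R2: Y=0.07519+0.000j on G[3,0]
R3: Y=0.006135+0.000j on G[0,2]
L1: Y=0.000-0.002983j on G[2,3]
I1: z[0]−=0.183, z[1]+=0.183
R4: Y=0.1838+0.000j on G[0,2]
R5: Y=0.08065+0.000j on G[2,1]
R6: Y=0.07692+0.000j on G[1,2]
R7: Y=0.02545+0.000j on G[1,3]
R8: Y=0.1117+0.000j on G[2,3]
I2: z[0]−=0.00538, z[3]+=0.00538
solve → V1=1.722+0.0002686j, V2=0.7390+0.0005304j, V3=0.6206-0.001353j

-0.02804-4.126e-05j A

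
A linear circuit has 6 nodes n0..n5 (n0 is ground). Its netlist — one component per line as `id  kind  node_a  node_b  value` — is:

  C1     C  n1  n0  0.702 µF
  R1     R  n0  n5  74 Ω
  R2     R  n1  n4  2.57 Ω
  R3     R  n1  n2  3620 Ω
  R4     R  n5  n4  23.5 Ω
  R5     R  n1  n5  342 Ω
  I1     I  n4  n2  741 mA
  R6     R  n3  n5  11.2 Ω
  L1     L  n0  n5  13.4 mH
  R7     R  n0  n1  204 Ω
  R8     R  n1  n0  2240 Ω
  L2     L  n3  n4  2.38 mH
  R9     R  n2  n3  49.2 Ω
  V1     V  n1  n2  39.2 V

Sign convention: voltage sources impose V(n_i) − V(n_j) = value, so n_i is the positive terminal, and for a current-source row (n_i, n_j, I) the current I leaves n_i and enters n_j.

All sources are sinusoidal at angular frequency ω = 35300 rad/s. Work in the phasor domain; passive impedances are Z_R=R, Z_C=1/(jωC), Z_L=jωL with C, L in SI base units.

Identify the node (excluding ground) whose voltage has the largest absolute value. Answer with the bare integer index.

2

Element admittances at ω=35300 rad/s:
  Y(C1) = 0.000+0.02478j S between n1,n0
  Y(R1) = 0.01351+0.000j S between n0,n5
  Y(R2) = 0.3891+0.000j S between n1,n4
  Y(R3) = 0.0002762+0.000j S between n1,n2
  Y(R4) = 0.04255+0.000j S between n5,n4
  Y(R5) = 0.002924+0.000j S between n1,n5
  I1: injects 0.741 A into n2 (from n4)
  Y(R6) = 0.08929+0.000j S between n3,n5
  Y(L1) = 0.000-0.002114j S between n0,n5
  Y(R7) = 0.004902+0.000j S between n0,n1
  Y(R8) = 0.0004464+0.000j S between n1,n0
  Y(L2) = 0.000-0.01190j S between n3,n4
  Y(R9) = 0.02033+0.000j S between n2,n3
  V1: constraint V(n1)−V(n2) = 39.2
Assemble and solve the 6×6 MNA system:
  V(n1)=2.828-3.834j  V(n2)=-36.37-3.834j  V(n3)=-12.51-6.004j  V(n4)=0.03686-3.586j  V(n5)=-7.395-4.825j
  i(V1)=-1.237+0.04409j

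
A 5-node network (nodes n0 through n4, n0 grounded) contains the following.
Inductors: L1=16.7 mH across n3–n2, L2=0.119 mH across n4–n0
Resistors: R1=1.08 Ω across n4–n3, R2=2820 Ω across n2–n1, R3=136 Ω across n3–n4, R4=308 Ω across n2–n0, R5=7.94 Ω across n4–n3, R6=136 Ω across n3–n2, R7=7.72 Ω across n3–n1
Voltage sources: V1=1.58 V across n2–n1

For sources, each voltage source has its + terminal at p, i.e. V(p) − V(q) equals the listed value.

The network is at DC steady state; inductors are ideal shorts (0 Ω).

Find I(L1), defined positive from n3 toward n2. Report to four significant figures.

-0.2047 A

MNA unknowns: 4 node voltages V₁..V_4 plus 3 source currents (L1, L2, V1)
L1: row V3−V2=0, i_L1 at 3,2
R1: Y=0.9259 on G[4,3]
R2: Y=0.0003546 on G[2,1]
R3: Y=0.007353 on G[3,4]
R4: Y=0.003247 on G[2,0]
L2: row V4−V0=0, i_L2 at 4,0
R5: Y=0.1259 on G[4,3]
R6: Y=0.007353 on G[3,2]
R7: Y=0.1295 on G[3,1]
V1: row V2−V1=1.58, i_V1 at 2,1
solve → V1=-1.580, V2=0.000, V3=0.000, V4=0.000
aux → i_L1=-0.2047, i_L2=0.000, i_V1=-0.2052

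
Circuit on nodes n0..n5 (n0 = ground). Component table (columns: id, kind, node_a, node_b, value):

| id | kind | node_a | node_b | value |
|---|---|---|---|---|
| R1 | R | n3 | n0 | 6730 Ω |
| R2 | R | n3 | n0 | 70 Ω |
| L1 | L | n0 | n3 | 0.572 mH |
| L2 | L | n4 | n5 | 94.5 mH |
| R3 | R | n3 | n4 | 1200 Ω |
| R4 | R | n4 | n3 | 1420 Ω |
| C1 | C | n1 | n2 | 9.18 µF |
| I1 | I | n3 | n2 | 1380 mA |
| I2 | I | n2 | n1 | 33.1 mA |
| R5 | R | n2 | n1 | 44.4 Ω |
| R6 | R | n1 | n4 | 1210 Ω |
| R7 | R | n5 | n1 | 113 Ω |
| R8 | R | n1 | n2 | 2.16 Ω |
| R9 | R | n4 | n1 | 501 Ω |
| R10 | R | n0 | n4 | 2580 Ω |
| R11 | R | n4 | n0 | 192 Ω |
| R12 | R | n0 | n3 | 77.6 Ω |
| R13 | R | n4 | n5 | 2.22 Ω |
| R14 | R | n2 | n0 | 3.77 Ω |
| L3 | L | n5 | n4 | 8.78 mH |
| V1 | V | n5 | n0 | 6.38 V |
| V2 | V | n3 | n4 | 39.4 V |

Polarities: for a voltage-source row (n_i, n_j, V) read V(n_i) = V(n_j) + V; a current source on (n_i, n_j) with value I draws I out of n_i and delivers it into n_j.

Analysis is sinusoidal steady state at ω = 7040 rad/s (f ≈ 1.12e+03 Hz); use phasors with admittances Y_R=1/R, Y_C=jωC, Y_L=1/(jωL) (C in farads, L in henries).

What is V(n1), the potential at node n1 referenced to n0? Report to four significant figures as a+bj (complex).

MNA unknowns: 5 node voltages V₁..V_5 plus 2 source currents (V1, V2)
R1: Y=0.0001486+0.000j on G[3,0]
R2: Y=0.01429+0.000j on G[3,0]
L1: Y=0.000-0.2483j on G[0,3]
L2: Y=0.000-0.001503j on G[4,5]
R3: Y=0.0008333+0.000j on G[3,4]
R4: Y=0.0007042+0.000j on G[4,3]
C1: Y=0.000+0.06463j on G[1,2]
I1: z[3]−=1.38, z[2]+=1.38
I2: z[2]−=0.0331, z[1]+=0.0331
R5: Y=0.02252+0.000j on G[2,1]
R6: Y=0.0008264+0.000j on G[1,4]
R7: Y=0.008850+0.000j on G[5,1]
R8: Y=0.4630+0.000j on G[1,2]
R9: Y=0.001996+0.000j on G[4,1]
R10: Y=0.0003876+0.000j on G[0,4]
R11: Y=0.005208+0.000j on G[4,0]
R12: Y=0.01289+0.000j on G[0,3]
R13: Y=0.4505+0.000j on G[4,5]
R14: Y=0.2653+0.000j on G[2,0]
L3: Y=0.000-0.01618j on G[5,4]
V1: row V5−V0=6.38, i_V1 at 5,0
V2: row V3−V4=39.4, i_V2 at 3,4
solve → V1=5.135+0.2382j, V2=5.108+0.1564j, V3=31.71+15.68j, V4=-7.693+15.68j, V5=6.380+0.000j
aux → i_V1=-6.073+7.316j, i_V2=-6.202+7.445j

5.135+0.2382j V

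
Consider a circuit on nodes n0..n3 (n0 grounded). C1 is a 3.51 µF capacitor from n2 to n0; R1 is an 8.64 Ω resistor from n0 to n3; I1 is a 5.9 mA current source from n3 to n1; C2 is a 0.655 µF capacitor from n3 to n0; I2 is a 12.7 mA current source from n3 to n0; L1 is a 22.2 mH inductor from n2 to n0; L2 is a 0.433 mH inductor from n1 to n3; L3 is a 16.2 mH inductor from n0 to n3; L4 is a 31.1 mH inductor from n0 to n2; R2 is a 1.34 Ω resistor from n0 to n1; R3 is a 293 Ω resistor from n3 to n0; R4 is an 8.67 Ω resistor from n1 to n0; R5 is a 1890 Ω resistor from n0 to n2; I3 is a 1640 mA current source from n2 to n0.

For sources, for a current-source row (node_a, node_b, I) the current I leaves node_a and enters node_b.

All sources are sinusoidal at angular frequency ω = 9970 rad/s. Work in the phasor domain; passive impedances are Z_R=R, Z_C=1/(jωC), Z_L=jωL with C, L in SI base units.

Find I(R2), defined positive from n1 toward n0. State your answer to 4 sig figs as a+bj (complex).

-0.007166+0.005557j A

MNA unknowns: 3 node voltages V₁..V_3
C1: Y=0.000+0.03499j on G[2,0]
R1: Y=0.1157+0.000j on G[0,3]
I1: z[3]−=0.0059, z[1]+=0.0059
C2: Y=0.000+0.006530j on G[3,0]
I2: z[3]−=0.0127, z[0]+=0.0127
L1: Y=0.000-0.004518j on G[2,0]
L2: Y=0.000-0.2316j on G[1,3]
L3: Y=0.000-0.006191j on G[0,3]
L4: Y=0.000-0.003225j on G[0,2]
R2: Y=0.7463+0.000j on G[0,1]
R3: Y=0.003413+0.000j on G[3,0]
R4: Y=0.1153+0.000j on G[1,0]
R5: Y=0.0005291+0.000j on G[0,2]
I3: z[2]−=1.64, z[0]+=1.64
solve → V1=-0.009603+0.007447j, V2=-1.168+60.16j, V3=-0.03730-0.05374j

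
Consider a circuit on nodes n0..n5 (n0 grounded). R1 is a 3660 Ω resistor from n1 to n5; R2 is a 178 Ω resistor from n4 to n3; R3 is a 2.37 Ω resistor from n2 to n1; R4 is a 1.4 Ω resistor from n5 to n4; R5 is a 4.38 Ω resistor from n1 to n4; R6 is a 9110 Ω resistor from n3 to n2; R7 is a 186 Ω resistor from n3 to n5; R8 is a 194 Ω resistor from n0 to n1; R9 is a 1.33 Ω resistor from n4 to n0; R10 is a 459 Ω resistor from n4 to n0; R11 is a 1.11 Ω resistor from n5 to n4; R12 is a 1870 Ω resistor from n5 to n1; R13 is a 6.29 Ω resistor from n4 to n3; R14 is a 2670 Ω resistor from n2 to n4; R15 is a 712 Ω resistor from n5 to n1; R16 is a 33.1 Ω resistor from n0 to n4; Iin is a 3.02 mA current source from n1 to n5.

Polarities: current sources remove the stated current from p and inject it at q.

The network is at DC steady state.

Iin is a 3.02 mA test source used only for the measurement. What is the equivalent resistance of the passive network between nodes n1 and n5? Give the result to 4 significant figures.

Apply KCL at each of the 5 non-ground nodes and solve the resulting linear system.
Node n1: branches {R1, R3, R5, R8, R12, R15, Iin} → V_1 = -0.01269
Node n2: branches {R3, R6, R14} → V_2 = -0.01267
Node n3: branches {R2, R6, R7, R13} → V_3 = 0.0001334
Node n4: branches {R2, R4, R5, R9, R10, R11, R13, R14, R16} → V_4 = 8.340e-05
Node n5: branches {R1, R4, R7, R11, R12, R15, Iin} → V_5 = 0.001927

R_eq = 4.840 Ω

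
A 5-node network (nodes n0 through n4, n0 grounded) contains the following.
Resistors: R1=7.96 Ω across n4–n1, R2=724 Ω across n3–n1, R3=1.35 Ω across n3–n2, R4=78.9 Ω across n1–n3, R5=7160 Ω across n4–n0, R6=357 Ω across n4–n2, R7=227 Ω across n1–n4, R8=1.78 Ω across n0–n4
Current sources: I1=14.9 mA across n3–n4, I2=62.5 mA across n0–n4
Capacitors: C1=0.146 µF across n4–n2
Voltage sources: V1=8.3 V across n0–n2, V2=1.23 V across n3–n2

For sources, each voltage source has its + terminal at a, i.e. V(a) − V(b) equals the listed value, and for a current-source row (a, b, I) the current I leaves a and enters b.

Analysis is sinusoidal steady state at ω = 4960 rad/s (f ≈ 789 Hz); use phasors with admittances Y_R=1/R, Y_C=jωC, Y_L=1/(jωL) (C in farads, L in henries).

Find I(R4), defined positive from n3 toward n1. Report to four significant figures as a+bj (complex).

-0.08016+0.0001182j A

Element admittances at ω=4960 rad/s:
  Y(R1) = 0.1256+0.000j S between n4,n1
  Y(R2) = 0.001381+0.000j S between n3,n1
  I1: injects 0.0149 A into n4 (from n3)
  Y(R3) = 0.7407+0.000j S between n3,n2
  Y(R4) = 0.01267+0.000j S between n1,n3
  Y(R5) = 0.0001397+0.000j S between n4,n0
  Y(R6) = 0.002801+0.000j S between n4,n2
  Y(C1) = 0.000+0.0007242j S between n4,n2
  Y(R7) = 0.004405+0.000j S between n1,n4
  Y(R8) = 0.5618+0.000j S between n0,n4
  I2: injects 0.0625 A into n4 (from n0)
  V1: constraint V(n0)−V(n2) = 8.3
  V2: constraint V(n3)−V(n2) = 1.23
Assemble and solve the 6×6 MNA system:
  V(n1)=-0.7452-0.009324j  V(n2)=-8.300+0.000j  V(n3)=-7.070+0.000j  V(n4)=-0.06154-0.01033j
  i(V1)=-0.09708-0.005806j  i(V2)=-0.8371-0.0001311j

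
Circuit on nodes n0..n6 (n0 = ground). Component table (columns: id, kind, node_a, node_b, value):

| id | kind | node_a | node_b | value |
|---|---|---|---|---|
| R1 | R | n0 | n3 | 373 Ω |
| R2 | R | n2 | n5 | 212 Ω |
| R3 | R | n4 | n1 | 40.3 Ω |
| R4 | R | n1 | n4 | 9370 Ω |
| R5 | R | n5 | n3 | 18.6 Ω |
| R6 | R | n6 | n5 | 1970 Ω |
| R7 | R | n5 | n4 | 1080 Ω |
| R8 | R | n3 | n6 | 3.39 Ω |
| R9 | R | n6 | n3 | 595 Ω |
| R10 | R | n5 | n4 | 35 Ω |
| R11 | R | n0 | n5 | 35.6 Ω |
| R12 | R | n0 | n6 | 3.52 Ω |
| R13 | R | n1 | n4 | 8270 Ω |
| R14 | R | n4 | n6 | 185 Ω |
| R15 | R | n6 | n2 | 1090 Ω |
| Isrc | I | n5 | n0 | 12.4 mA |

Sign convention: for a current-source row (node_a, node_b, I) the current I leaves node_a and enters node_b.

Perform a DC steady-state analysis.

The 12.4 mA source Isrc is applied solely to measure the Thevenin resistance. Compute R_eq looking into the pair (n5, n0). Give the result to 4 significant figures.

Element admittances at DC:
  Y(R1) = 0.002681 S between n0,n3
  Y(R2) = 0.004717 S between n2,n5
  Y(R3) = 0.02481 S between n4,n1
  Y(R4) = 0.0001067 S between n1,n4
  Y(R5) = 0.05376 S between n5,n3
  Y(R6) = 0.0005076 S between n6,n5
  Y(R7) = 0.0009259 S between n5,n4
  Y(R8) = 0.2950 S between n3,n6
  Y(R9) = 0.001681 S between n6,n3
  Y(R10) = 0.02857 S between n5,n4
  Y(R11) = 0.02809 S between n0,n5
  Y(R12) = 0.2841 S between n0,n6
  Y(R13) = 0.0001209 S between n1,n4
  Y(R14) = 0.005405 S between n4,n6
  Y(R15) = 0.0009174 S between n6,n2
  Isrc: injects 0.0124 A into n0 (from n5)
Assemble and solve the 6×6 MNA system:
  V(n1)=-0.1500  V(n2)=-0.1488  V(n3)=-0.04824  V(n4)=-0.1500  V(n5)=-0.1727  V(n6)=-0.02612

R_eq = 13.93 Ω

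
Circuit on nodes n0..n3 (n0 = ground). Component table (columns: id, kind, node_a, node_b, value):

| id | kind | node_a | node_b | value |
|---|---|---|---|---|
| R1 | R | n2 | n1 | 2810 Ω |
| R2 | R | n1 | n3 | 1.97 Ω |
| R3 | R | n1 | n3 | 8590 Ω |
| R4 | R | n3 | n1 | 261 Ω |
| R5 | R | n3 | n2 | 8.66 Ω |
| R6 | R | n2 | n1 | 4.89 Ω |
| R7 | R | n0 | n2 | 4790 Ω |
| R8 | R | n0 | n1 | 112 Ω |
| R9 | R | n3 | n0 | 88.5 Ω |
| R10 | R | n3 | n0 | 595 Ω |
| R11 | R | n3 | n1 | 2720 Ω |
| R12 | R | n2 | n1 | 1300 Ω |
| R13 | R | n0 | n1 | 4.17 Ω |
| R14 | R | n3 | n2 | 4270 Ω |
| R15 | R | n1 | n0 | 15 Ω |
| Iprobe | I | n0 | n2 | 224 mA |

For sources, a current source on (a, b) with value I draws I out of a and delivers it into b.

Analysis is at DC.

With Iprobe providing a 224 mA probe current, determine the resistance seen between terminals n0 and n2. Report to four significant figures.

MNA unknowns: 3 node voltages V₁..V_3
R1: Y=0.0003559 on G[2,1]
R2: Y=0.5076 on G[1,3]
R3: Y=0.0001164 on G[1,3]
R4: Y=0.003831 on G[3,1]
R5: Y=0.1155 on G[3,2]
R6: Y=0.2045 on G[2,1]
R7: Y=0.0002088 on G[0,2]
R8: Y=0.008929 on G[0,1]
R9: Y=0.01130 on G[3,0]
R10: Y=0.001681 on G[3,0]
R11: Y=0.0003676 on G[3,1]
R12: Y=0.0007692 on G[2,1]
R13: Y=0.2398 on G[0,1]
R14: Y=0.0002342 on G[3,2]
R15: Y=0.06667 on G[1,0]
Iprobe: z[0]−=0.224, z[2]+=0.224
solve → V1=0.6765, V2=1.416, V3=0.7963

R_eq = 6.321 Ω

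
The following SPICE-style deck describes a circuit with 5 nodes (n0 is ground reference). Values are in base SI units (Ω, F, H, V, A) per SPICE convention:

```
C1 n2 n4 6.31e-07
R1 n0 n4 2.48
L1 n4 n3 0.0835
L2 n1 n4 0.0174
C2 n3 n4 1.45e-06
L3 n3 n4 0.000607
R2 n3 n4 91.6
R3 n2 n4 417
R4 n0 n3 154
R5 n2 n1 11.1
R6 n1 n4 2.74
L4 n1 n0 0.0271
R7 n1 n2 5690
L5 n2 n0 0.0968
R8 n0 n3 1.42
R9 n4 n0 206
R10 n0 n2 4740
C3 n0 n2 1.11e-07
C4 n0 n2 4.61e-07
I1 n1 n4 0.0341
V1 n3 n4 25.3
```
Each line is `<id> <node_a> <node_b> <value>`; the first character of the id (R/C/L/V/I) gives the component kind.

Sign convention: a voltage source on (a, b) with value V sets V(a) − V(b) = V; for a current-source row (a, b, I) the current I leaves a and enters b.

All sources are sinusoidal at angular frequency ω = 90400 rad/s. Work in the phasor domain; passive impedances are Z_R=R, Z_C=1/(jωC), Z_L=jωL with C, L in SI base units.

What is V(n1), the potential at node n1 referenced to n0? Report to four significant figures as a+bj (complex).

-14.94+1.147j V

Element admittances at ω=90400 rad/s:
  Y(C1) = 0.000+0.05704j S between n2,n4
  Y(R1) = 0.4032+0.000j S between n0,n4
  Y(L1) = 0.000-0.0001325j S between n4,n3
  Y(L2) = 0.000-0.0006357j S between n1,n4
  Y(C2) = 0.000+0.1311j S between n3,n4
  Y(L3) = 0.000-0.01822j S between n3,n4
  Y(R2) = 0.01092+0.000j S between n3,n4
  Y(R3) = 0.002398+0.000j S between n2,n4
  Y(R4) = 0.006494+0.000j S between n0,n3
  Y(R5) = 0.09009+0.000j S between n2,n1
  Y(R6) = 0.3650+0.000j S between n1,n4
  Y(L4) = 0.000-0.0004082j S between n1,n0
  Y(R7) = 0.0001757+0.000j S between n1,n2
  Y(L5) = 0.000-0.0001143j S between n2,n0
  Y(R8) = 0.7042+0.000j S between n0,n3
  Y(R9) = 0.004854+0.000j S between n4,n0
  Y(R10) = 0.0002110+0.000j S between n0,n2
  Y(C3) = 0.000+0.01003j S between n0,n2
  Y(C4) = 0.000+0.04167j S between n0,n2
  I1: injects 0.0341 A into n4 (from n1)
  V1: constraint V(n3)−V(n4) = 25.3
Assemble and solve the 5×5 MNA system:
  V(n1)=-14.94+1.147j  V(n2)=-10.69+3.876j  V(n3)=9.408+0.4870j  V(n4)=-15.89+0.4870j
  i(V1)=-6.963-3.198j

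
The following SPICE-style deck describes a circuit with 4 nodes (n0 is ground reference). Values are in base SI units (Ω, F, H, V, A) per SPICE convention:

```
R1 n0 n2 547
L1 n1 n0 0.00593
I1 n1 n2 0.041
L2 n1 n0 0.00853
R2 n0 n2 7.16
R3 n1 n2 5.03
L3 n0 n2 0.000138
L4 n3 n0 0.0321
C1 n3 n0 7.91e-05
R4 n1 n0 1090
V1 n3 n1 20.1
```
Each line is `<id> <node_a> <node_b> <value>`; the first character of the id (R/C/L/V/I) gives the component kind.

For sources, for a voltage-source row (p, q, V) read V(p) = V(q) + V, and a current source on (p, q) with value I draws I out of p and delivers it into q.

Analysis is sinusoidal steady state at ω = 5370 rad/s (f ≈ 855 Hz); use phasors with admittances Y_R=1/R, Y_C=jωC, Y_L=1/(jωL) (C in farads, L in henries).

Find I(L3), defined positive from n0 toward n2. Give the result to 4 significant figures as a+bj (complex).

MNA unknowns: 3 node voltages V₁..V_3 plus 1 source current (V1)
R1: Y=0.001828+0.000j on G[0,2]
L1: Y=0.000-0.03140j on G[1,0]
I1: z[1]−=0.041, z[2]+=0.041
L2: Y=0.000-0.02183j on G[1,0]
R2: Y=0.1397+0.000j on G[0,2]
R3: Y=0.1988+0.000j on G[1,2]
L3: Y=0.000-1.349j on G[0,2]
L4: Y=0.000-0.005801j on G[3,0]
C1: Y=0.000+0.4248j on G[3,0]
R4: Y=0.0009174+0.000j on G[1,0]
V1: row V3−V1=20.1, i_V1 at 3,1
solve → V1=-18.83-10.62j, V2=0.8201-2.951j, V3=1.268-10.62j
aux → i_V1=-4.448-0.5314j

3.982+1.107j A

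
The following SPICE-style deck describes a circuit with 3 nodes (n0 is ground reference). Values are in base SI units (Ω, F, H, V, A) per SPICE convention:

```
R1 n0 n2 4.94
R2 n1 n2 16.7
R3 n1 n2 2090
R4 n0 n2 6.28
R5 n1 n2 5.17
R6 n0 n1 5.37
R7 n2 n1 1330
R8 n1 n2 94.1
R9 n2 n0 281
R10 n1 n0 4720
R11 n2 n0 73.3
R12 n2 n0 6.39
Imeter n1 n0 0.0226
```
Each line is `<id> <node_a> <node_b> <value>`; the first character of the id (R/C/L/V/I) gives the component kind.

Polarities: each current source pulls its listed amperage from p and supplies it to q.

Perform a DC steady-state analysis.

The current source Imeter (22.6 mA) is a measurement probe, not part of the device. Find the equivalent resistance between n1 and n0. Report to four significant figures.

R_eq = 2.749 Ω

MNA unknowns: 2 node voltages V₁..V_2
R1: Y=0.2024 on G[0,2]
R2: Y=0.05988 on G[1,2]
R3: Y=0.0004785 on G[1,2]
R4: Y=0.1592 on G[0,2]
R5: Y=0.1934 on G[1,2]
R6: Y=0.1862 on G[0,1]
R7: Y=0.0007519 on G[2,1]
R8: Y=0.01063 on G[1,2]
R9: Y=0.003559 on G[2,0]
R10: Y=0.0002119 on G[1,0]
R11: Y=0.01364 on G[2,0]
R12: Y=0.1565 on G[2,0]
Imeter: z[1]−=0.0226, z[0]+=0.0226
solve → V1=-0.06213, V2=-0.02058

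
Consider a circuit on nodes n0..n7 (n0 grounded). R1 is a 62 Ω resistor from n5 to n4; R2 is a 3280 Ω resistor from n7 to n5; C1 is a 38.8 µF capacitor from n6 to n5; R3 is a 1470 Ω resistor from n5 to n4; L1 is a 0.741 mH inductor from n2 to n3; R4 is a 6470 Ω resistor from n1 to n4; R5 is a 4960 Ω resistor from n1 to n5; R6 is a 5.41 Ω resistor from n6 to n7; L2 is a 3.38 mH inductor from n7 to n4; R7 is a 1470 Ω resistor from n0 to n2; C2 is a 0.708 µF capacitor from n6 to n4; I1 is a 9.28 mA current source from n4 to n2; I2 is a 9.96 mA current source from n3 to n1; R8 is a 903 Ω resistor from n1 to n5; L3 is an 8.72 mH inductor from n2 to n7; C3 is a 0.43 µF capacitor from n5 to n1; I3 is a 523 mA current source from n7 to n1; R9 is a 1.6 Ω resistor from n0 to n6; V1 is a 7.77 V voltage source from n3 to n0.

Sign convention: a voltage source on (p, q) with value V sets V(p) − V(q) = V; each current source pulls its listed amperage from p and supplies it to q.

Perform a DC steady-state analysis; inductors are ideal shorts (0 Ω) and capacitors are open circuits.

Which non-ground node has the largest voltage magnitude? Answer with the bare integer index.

MNA unknowns: 7 node voltages V₁..V_7 plus 4 source currents (L1, L2, L3, V1)
R1: Y=0.01613 on G[5,4]
R2: Y=0.0003049 on G[7,5]
C1: Y=0.000 on G[6,5]
R3: Y=0.0006803 on G[5,4]
L1: row V2−V3=0, i_L1 at 2,3
R4: Y=0.0001546 on G[1,4]
R5: Y=0.0002016 on G[1,5]
R6: Y=0.1848 on G[6,7]
L2: row V7−V4=0, i_L2 at 7,4
R7: Y=0.0006803 on G[0,2]
C2: Y=0.000 on G[6,4]
I1: z[4]−=0.00928, z[2]+=0.00928
I2: z[3]−=0.00996, z[1]+=0.00996
R8: Y=0.001107 on G[1,5]
L3: row V2−V7=0, i_L3 at 2,7
C3: Y=0.000 on G[5,1]
I3: z[7]−=0.523, z[1]+=0.523
R9: Y=0.6250 on G[0,6]
V1: row V3−V0=7.77, i_V1 at 3,0
solve → V1=396.6, V2=7.770, V3=7.770, V4=7.770, V5=35.40, V6=1.773, V7=7.770
aux → i_L1=-1.104, i_L2=-0.5153, i_L3=1.108, i_V1=-1.114

1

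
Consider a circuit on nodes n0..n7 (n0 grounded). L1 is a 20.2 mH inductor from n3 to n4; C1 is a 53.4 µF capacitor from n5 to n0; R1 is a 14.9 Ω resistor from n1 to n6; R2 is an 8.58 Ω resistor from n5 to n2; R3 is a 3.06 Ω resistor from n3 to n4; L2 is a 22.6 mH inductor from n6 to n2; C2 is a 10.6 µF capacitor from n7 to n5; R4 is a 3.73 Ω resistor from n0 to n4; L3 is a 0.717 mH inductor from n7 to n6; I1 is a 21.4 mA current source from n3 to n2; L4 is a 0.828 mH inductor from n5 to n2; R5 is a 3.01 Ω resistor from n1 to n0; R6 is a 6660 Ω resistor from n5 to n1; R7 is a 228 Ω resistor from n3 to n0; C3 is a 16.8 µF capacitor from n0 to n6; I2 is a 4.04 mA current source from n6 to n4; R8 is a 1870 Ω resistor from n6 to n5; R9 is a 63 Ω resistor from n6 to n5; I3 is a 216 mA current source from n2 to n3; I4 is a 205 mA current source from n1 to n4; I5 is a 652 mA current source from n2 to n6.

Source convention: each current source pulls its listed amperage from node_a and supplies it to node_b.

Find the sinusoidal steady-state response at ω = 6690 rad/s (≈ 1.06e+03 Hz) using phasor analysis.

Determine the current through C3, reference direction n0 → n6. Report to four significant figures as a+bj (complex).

-0.2085-0.09141j A

MNA unknowns: 7 node voltages V₁..V_7
L1: Y=0.000-0.007400j on G[3,4]
C1: Y=0.000+0.3572j on G[5,0]
R1: Y=0.06711+0.000j on G[1,6]
R2: Y=0.1166+0.000j on G[5,2]
R3: Y=0.3268+0.000j on G[3,4]
L2: Y=0.000-0.006614j on G[6,2]
C2: Y=0.000+0.07091j on G[7,5]
R4: Y=0.2681+0.000j on G[0,4]
L3: Y=0.000-0.2085j on G[7,6]
I1: z[3]−=0.0214, z[2]+=0.0214
L4: Y=0.000-0.1805j on G[5,2]
R5: Y=0.3322+0.000j on G[1,0]
R6: Y=0.0001502+0.000j on G[5,1]
R7: Y=0.004386+0.000j on G[3,0]
C3: Y=0.000+0.1124j on G[0,6]
I2: z[6]−=0.00404, z[4]+=0.00404
R8: Y=0.0005348+0.000j on G[6,5]
R9: Y=0.01587+0.000j on G[6,5]
I3: z[2]−=0.216, z[3]+=0.216
I4: z[1]−=0.205, z[4]+=0.205
I5: z[2]−=0.652, z[6]+=0.652
solve → V1=-0.3765-0.3112j, V2=-2.028-1.991j, V3=2.040+0.01249j, V4=1.472-0.0002043j, V5=0.03348+1.363j, V6=0.8134-1.855j, V7=1.215-3.514j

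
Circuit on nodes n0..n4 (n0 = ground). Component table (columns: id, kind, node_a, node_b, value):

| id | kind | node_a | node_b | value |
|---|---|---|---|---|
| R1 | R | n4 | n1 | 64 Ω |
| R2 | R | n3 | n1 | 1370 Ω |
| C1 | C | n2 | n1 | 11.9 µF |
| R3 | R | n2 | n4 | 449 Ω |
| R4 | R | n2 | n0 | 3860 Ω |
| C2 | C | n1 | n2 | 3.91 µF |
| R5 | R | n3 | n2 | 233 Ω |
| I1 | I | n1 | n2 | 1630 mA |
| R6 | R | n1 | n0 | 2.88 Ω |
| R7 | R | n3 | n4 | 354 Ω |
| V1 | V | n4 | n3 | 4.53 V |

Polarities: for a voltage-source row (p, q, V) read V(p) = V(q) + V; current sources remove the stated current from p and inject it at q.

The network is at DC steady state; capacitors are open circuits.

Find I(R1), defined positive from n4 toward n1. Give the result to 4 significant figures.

Apply KCL at each of the 4 non-ground nodes and solve the resulting linear system.
Node n1: branches {R1, R2, C1, C2, I1, R6} → V_1 = -0.2450
Node n2: branches {C1, R3, R4, C2, R5, I1} → V_2 = 328.4
Node n3: branches {R2, R5, R7, V1} → V_3 = 89.89
Node n4: branches {R1, R3, R7, V1} → V_4 = 94.42
Source currents: i(V1)=-0.9708

1.479 A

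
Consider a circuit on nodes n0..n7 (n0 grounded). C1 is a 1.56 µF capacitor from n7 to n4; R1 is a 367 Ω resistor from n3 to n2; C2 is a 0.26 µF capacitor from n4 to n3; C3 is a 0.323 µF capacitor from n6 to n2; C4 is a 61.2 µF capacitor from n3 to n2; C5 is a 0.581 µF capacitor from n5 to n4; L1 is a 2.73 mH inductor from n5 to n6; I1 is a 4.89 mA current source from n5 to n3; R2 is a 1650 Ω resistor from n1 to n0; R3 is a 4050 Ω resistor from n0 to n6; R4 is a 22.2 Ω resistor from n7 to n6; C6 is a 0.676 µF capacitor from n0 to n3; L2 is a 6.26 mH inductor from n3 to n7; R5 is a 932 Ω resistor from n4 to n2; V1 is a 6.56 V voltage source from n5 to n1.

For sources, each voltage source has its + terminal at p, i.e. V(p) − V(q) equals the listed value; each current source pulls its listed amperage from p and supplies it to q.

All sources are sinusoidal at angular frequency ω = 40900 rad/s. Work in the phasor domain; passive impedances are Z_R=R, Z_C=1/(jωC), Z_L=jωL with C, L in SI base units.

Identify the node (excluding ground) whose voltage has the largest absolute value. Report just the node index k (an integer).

1

MNA unknowns: 7 node voltages V₁..V_7 plus 1 source current (V1)
C1: Y=0.000+0.06380j on G[7,4]
R1: Y=0.002725+0.000j on G[3,2]
C2: Y=0.000+0.01063j on G[4,3]
C3: Y=0.000+0.01321j on G[6,2]
C4: Y=0.000+2.503j on G[3,2]
C5: Y=0.000+0.02376j on G[5,4]
L1: Y=0.000-0.008956j on G[5,6]
I1: z[5]−=0.00489, z[3]+=0.00489
R2: Y=0.0006061+0.000j on G[1,0]
R3: Y=0.0002469+0.000j on G[0,6]
R4: Y=0.04505+0.000j on G[7,6]
C6: Y=0.000+0.02765j on G[0,3]
L2: Y=0.000-0.003906j on G[3,7]
R5: Y=0.001073+0.000j on G[4,2]
V1: row V5−V1=6.56, i_V1 at 5,1
solve → V1=-6.594-0.03098j, V2=0.001709-0.1442j, V3=0.001634-0.1444j, V4=-0.01758-0.09718j, V5=-0.03435-0.03098j, V6=0.01223-0.1069j, V7=-0.01375-0.1136j
aux → i_V1=-0.003997-1.878e-05j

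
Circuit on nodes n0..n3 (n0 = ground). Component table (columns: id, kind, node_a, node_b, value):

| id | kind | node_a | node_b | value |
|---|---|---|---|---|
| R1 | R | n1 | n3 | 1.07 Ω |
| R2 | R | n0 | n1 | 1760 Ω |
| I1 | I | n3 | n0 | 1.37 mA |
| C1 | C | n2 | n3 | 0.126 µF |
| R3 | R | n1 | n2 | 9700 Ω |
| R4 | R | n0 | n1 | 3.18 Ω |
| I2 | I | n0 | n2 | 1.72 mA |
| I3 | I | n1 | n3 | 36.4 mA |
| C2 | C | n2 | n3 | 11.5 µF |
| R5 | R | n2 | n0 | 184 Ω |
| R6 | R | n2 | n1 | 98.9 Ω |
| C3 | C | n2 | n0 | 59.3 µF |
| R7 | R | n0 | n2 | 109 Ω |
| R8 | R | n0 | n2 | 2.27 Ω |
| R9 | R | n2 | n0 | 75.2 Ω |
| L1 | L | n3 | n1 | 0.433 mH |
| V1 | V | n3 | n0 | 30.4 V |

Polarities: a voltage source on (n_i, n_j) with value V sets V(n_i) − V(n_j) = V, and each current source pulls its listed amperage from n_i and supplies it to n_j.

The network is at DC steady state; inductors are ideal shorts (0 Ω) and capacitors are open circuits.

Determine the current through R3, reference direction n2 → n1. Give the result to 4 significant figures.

-0.003067 A

Apply KCL at each of the 3 non-ground nodes and solve the resulting linear system.
Node n1: branches {R1, R2, R3, R4, I3, R6, L1} → V_1 = 30.40
Node n2: branches {C1, R3, I2, C2, R5, R6, C3, R7, R8, R9} → V_2 = 0.6523
Node n3: branches {R1, I1, C1, I3, C2, L1, V1} → V_3 = 30.40
Source currents: i(L1)=9.917, i(V1)=-9.882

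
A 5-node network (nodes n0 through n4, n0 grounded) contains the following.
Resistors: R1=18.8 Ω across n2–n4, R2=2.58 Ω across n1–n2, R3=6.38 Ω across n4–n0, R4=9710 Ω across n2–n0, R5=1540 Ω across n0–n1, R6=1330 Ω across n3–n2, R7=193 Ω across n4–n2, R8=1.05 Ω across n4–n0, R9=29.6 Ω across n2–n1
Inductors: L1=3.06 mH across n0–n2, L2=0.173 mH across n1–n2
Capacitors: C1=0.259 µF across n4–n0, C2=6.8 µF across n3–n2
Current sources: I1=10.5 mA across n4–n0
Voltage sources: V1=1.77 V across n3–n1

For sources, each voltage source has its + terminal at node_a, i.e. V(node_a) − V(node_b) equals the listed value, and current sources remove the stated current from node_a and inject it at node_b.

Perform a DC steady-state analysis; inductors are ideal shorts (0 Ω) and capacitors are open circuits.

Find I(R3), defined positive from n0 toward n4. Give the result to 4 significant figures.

0.001410 A

Element admittances at DC:
  Y(R1) = 0.05319 S between n2,n4
  Y(R2) = 0.3876 S between n1,n2
  Y(R3) = 0.1567 S between n4,n0
  Y(R4) = 0.0001030 S between n2,n0
  Y(R5) = 0.0006494 S between n0,n1
  L1: short n0↔n2 (DC inductor)
  Y(C1) = 0.000 S between n4,n0
  I1: injects 0.0105 A into n0 (from n4)
  L2: short n1↔n2 (DC inductor)
  Y(R6) = 0.0007519 S between n3,n2
  Y(R7) = 0.005181 S between n4,n2
  Y(C2) = 0.000 S between n3,n2
  Y(R8) = 0.9524 S between n4,n0
  Y(R9) = 0.03378 S between n2,n1
  V1: constraint V(n3)−V(n1) = 1.77
Assemble and solve the 7×7 MNA system:
  V(n1)=0.000  V(n2)=0.000  V(n3)=1.770  V(n4)=-0.008994
  i(L1)=0.0005250  i(L2)=-0.001331  i(V1)=-0.001331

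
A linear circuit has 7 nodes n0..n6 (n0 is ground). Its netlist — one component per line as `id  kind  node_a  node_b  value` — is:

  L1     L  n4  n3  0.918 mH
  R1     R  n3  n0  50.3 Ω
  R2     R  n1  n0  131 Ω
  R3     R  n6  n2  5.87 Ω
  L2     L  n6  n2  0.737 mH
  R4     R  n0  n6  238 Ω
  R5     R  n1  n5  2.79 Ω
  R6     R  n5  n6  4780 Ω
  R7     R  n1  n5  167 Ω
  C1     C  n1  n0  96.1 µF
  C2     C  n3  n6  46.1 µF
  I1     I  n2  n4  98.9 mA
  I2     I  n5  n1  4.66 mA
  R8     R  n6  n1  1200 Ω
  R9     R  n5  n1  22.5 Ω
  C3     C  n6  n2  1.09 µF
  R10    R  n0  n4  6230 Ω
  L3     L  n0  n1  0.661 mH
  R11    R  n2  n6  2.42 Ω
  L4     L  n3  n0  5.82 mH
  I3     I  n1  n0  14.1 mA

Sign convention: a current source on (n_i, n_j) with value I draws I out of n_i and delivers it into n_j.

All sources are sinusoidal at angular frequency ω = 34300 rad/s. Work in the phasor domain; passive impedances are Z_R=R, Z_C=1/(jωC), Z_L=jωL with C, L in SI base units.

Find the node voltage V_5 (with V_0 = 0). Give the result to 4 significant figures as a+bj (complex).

-0.01139+0.004347j V

Element admittances at ω=34300 rad/s:
  Y(L1) = 0.000-0.03176j S between n4,n3
  Y(R1) = 0.01988+0.000j S between n3,n0
  Y(R2) = 0.007634+0.000j S between n1,n0
  Y(R3) = 0.1704+0.000j S between n6,n2
  Y(L2) = 0.000-0.03956j S between n6,n2
  Y(R4) = 0.004202+0.000j S between n0,n6
  Y(R5) = 0.3584+0.000j S between n1,n5
  Y(R6) = 0.0002092+0.000j S between n5,n6
  Y(R7) = 0.005988+0.000j S between n1,n5
  Y(C1) = 0.000+3.296j S between n1,n0
  Y(C2) = 0.000+1.581j S between n3,n6
  I1: injects 0.0989 A into n4 (from n2)
  I2: injects 0.00466 A into n1 (from n5)
  Y(R8) = 0.0008333+0.000j S between n6,n1
  Y(R9) = 0.04444+0.000j S between n5,n1
  Y(C3) = 0.000+0.03739j S between n6,n2
  Y(R10) = 0.0001605+0.000j S between n0,n4
  Y(L3) = 0.000-0.04411j S between n0,n1
  Y(R11) = 0.4132+0.000j S between n2,n6
  Y(L4) = 0.000-0.005009j S between n3,n0
  I3: injects 0.0141 A into n0 (from n1)
Assemble and solve the 6×6 MNA system:
  V(n1)=-1.559e-06+0.004333j  V(n2)=-0.1635+0.03057j  V(n3)=0.006042-0.03137j  V(n4)=0.02162+3.083j  V(n5)=-0.01139+0.004347j  V(n6)=0.005942+0.03120j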